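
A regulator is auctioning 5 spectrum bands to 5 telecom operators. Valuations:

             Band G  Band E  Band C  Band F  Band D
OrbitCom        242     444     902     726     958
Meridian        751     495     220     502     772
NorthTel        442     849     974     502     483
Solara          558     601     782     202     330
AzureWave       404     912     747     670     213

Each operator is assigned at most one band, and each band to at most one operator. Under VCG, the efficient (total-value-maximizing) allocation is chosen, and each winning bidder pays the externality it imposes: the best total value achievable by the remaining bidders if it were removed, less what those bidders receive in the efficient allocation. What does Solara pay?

Efficient allocation: OrbitCom→Band D ($958M), Meridian→Band G ($751M), NorthTel→Band E ($849M), Solara→Band C ($782M), AzureWave→Band F ($670M); total welfare W = $4010M.
Solara receives Band C at value $782M, so the others get W − 782 = $3228M.
Without Solara: best allocation of the remaining 4 bidders over all 5 bands is OrbitCom→Band D ($958M), Meridian→Band G ($751M), NorthTel→Band C ($974M), AzureWave→Band E ($912M), total $3595M.
VCG payment = (others' best without Solara) − (others' welfare with Solara) = 3595 − 3228 = $367M.

Solara pays $367M.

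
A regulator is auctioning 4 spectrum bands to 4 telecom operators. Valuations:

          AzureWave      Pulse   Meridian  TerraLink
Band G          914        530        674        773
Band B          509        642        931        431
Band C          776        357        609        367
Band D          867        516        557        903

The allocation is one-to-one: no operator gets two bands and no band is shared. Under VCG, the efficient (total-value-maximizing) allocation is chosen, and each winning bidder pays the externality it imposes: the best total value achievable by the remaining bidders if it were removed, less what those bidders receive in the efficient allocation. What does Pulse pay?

Pulse pays $138M.

Efficient allocation: AzureWave→Band C ($776M), Pulse→Band G ($530M), Meridian→Band B ($931M), TerraLink→Band D ($903M); total welfare W = $3140M.
Pulse receives Band G at value $530M, so the others get W − 530 = $2610M.
Without Pulse: best allocation of the remaining 3 bidders over all 4 bands is AzureWave→Band G ($914M), Meridian→Band B ($931M), TerraLink→Band D ($903M), total $2748M.
VCG payment = (others' best without Pulse) − (others' welfare with Pulse) = 2748 − 2610 = $138M.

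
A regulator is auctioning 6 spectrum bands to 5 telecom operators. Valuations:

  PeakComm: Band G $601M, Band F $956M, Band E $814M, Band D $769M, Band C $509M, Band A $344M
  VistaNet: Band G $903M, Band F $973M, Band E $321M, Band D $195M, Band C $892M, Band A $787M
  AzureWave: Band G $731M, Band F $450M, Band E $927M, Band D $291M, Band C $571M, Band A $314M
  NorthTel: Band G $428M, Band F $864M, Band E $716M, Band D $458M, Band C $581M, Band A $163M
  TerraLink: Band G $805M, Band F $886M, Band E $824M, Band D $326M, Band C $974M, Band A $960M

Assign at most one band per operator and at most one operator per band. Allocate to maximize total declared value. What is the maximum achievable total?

Max total: $4437M

Treat this as an assignment problem: match each operator to one band.
Optimal: PeakComm→Band D ($769M), VistaNet→Band G ($903M), AzureWave→Band E ($927M), NorthTel→Band F ($864M), TerraLink→Band C ($974M) — total 769+903+927+864+974 = $4437M.
Column-greedy (each band in turn goes to its best remaining operator) gives $4218M, worse by 219.
Every other assignment is strictly worse.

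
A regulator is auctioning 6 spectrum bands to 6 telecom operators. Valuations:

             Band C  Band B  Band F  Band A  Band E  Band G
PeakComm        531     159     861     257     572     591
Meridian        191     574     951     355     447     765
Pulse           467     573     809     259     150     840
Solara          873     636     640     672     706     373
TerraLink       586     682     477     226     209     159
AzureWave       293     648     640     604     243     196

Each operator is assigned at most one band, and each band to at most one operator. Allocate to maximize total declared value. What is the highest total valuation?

Max total: $4522M

This is a one-to-one assignment (maximum-weight bipartite matching).
Optimal: PeakComm→Band E ($572M), Meridian→Band F ($951M), Pulse→Band G ($840M), Solara→Band C ($873M), TerraLink→Band B ($682M), AzureWave→Band A ($604M) — total 572+951+840+873+682+604 = $4522M.
Row-greedy (each operator in turn takes its best remaining band) gives $3541M, worse by 981.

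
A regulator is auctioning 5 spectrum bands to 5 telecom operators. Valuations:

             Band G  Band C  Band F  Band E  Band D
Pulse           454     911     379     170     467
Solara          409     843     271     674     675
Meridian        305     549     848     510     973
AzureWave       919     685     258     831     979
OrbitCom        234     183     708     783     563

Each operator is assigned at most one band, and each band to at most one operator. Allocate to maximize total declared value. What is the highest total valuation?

Optimal: Pulse→Band C ($911M), Solara→Band E ($674M), Meridian→Band D ($973M), AzureWave→Band G ($919M), OrbitCom→Band F ($708M) — total 911+674+973+919+708 = $4185M.
Column-greedy (each band in turn goes to its best remaining operator) gives $4136M, worse by 49.
Next-best assignment: Pulse→Band C, Solara→Band D, Meridian→Band F, AzureWave→Band G, OrbitCom→Band E = $4136M.

Max total: $4185M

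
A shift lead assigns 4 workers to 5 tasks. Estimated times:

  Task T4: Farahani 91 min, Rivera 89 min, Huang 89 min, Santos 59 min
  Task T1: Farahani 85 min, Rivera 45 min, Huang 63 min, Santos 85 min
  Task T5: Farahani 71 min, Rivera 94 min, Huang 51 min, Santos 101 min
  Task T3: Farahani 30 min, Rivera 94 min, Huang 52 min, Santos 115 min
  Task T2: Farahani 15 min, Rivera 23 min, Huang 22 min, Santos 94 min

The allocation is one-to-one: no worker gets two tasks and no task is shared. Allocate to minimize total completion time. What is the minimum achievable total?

Minimum total: 156 min

Optimal: Farahani→Task T3 (30 min), Rivera→Task T1 (45 min), Huang→Task T2 (22 min), Santos→Task T4 (59 min) — total 30+45+22+59 = 156 min.
Column-greedy (each task in turn goes to its cheapest remaining worker) gives 185 min, worse by 29.
Next-best assignment: Farahani→Task T3, Rivera→Task T2, Huang→Task T5, Santos→Task T4 = 163 min.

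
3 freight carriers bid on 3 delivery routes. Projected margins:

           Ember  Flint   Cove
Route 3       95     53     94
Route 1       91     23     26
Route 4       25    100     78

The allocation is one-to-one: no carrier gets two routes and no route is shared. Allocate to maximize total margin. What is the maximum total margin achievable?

Optimal: Ember→Route 1 ($91k), Flint→Route 4 ($100k), Cove→Route 3 ($94k) — total 91+100+94 = $285k.
Column-greedy (each route in turn goes to its best remaining carrier) gives $221k, worse by 64.
Swapping Ember↔Cove (Ember→Route 3 $95k, Cove→Route 1 $26k) loses 64.
Every other assignment is strictly worse.

Maximum total: $285k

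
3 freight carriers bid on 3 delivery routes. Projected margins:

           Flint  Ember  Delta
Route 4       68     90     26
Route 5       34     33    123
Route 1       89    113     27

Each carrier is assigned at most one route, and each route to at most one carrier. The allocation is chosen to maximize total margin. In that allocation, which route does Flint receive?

Flint receives Route 4.

Optimal: Flint→Route 4 ($68k), Ember→Route 1 ($113k), Delta→Route 5 ($123k) — total 68+113+123 = $304k.
Row-greedy (each carrier in turn takes its best remaining route) gives $302k, worse by 2.
Checked against all permutations: $304k is optimal.
Flint's own top route is Route 1 ($89k), but forcing Flint→Route 1 and reassigning the rest optimally gives only $302k — worse by 2.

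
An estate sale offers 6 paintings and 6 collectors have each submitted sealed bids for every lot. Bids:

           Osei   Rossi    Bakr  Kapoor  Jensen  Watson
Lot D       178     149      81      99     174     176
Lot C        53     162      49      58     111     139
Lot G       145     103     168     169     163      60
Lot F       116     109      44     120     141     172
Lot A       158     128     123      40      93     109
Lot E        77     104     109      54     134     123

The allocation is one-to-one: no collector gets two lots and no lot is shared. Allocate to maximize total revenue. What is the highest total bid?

Optimal: Osei→Lot A ($158), Rossi→Lot C ($162), Bakr→Lot E ($109), Kapoor→Lot G ($169), Jensen→Lot D ($174), Watson→Lot F ($172) — total 158+162+109+169+174+172 = $944.
Next-best assignment: Osei→Lot D, Rossi→Lot C, Bakr→Lot A, Kapoor→Lot G, Jensen→Lot E, Watson→Lot F = $938.
Swapping Kapoor↔Rossi (Kapoor→Lot C $58, Rossi→Lot G $103) loses 170.

Maximum total: $944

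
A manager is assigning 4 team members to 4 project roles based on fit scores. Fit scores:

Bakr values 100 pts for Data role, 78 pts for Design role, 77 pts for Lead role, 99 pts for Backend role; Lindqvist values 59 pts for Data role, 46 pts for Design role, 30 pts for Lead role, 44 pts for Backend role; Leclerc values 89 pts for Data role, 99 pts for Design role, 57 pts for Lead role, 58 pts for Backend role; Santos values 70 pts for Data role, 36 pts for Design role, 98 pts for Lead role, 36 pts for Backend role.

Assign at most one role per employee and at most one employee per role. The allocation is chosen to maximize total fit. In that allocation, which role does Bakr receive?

Optimal: Bakr→Backend role (99 pts), Lindqvist→Data role (59 pts), Leclerc→Design role (99 pts), Santos→Lead role (98 pts) — total 99+59+99+98 = 355 pts.
Column-greedy (each role in turn goes to its best remaining employee) gives 341 pts, worse by 14.
Bakr's own top role is Data role (100 pts), but forcing Bakr→Data role and reassigning the rest optimally gives only 341 pts — worse by 14.

Bakr receives Backend role.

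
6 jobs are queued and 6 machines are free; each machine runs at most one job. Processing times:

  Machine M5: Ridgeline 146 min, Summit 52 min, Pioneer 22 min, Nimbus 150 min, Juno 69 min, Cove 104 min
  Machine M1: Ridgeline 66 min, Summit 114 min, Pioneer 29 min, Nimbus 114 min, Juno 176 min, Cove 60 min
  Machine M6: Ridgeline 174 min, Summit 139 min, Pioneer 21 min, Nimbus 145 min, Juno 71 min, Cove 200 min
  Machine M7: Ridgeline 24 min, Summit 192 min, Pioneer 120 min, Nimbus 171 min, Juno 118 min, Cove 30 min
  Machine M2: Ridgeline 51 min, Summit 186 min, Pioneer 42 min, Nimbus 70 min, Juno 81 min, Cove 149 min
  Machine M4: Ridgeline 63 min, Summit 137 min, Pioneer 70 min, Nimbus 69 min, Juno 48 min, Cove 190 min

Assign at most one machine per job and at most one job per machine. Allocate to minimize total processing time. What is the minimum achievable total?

Optimal: Ridgeline→Machine M7 (24 min), Summit→Machine M5 (52 min), Pioneer→Machine M6 (21 min), Nimbus→Machine M2 (70 min), Juno→Machine M4 (48 min), Cove→Machine M1 (60 min) — total 24+52+21+70+48+60 = 275 min.
Next-best assignment: Ridgeline→Machine M1, Summit→Machine M5, Pioneer→Machine M6, Nimbus→Machine M2, Juno→Machine M4, Cove→Machine M7 = 287 min.
Swapping Nimbus↔Juno (Nimbus→Machine M4 69 min, Juno→Machine M2 81 min) adds 32.

Minimum total: 275 min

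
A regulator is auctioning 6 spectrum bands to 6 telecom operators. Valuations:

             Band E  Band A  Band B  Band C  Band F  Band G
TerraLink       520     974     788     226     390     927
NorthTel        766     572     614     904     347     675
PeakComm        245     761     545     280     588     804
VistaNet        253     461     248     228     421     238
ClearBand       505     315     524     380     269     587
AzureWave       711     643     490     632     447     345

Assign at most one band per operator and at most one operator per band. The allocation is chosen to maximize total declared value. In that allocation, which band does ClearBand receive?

ClearBand receives Band B.

Optimal: TerraLink→Band A ($974M), NorthTel→Band C ($904M), PeakComm→Band G ($804M), VistaNet→Band F ($421M), ClearBand→Band B ($524M), AzureWave→Band E ($711M) — total 974+904+804+421+524+711 = $4338M.
Next-best assignment: TerraLink→Band G, NorthTel→Band C, PeakComm→Band A, VistaNet→Band F, ClearBand→Band B, AzureWave→Band E = $4248M.
Swapping ClearBand↔NorthTel (ClearBand→Band C $380M, NorthTel→Band B $614M) loses 434.
Checked against all permutations: $4338M is optimal.
ClearBand's own top band is Band G ($587M), but forcing ClearBand→Band G and reassigning the rest optimally gives only $4172M — worse by 166.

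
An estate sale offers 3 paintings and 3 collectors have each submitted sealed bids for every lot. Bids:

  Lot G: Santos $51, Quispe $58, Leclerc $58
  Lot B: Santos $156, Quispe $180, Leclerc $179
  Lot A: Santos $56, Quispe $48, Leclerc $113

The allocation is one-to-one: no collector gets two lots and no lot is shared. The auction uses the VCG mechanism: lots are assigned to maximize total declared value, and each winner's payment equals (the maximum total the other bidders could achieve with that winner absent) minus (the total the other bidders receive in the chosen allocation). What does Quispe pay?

Efficient allocation: Santos→Lot G ($51), Quispe→Lot B ($180), Leclerc→Lot A ($113); total welfare W = $344.
Quispe receives Lot B at value $180, so the others get W − 180 = $164.
Without Quispe: best allocation of the remaining 2 bidders over all 3 lots is Santos→Lot B ($156), Leclerc→Lot A ($113), total $269.
VCG payment = (others' best without Quispe) − (others' welfare with Quispe) = 269 − 164 = $105.

Quispe pays $105.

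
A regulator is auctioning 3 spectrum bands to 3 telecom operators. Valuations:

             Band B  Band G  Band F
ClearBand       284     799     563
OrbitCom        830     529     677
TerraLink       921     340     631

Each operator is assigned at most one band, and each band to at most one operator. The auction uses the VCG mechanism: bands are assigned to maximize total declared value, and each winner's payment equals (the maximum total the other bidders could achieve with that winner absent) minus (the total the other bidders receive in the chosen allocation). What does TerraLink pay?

Efficient allocation: ClearBand→Band G ($799M), OrbitCom→Band F ($677M), TerraLink→Band B ($921M); total welfare W = $2397M.
TerraLink receives Band B at value $921M, so the others get W − 921 = $1476M.
Without TerraLink: best allocation of the remaining 2 bidders over all 3 bands is ClearBand→Band G ($799M), OrbitCom→Band B ($830M), total $1629M.
VCG payment = (others' best without TerraLink) − (others' welfare with TerraLink) = 1629 − 1476 = $153M.

TerraLink pays $153M.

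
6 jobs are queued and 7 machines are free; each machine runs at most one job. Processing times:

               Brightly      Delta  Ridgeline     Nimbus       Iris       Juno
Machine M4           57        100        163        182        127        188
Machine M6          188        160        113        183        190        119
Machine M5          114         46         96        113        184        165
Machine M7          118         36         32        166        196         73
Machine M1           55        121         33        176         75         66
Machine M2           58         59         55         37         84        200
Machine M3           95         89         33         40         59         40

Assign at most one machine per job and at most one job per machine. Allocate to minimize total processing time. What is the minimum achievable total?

Min total: 287 min

Optimal: Brightly→Machine M4 (57 min), Delta→Machine M5 (46 min), Ridgeline→Machine M7 (32 min), Nimbus→Machine M2 (37 min), Iris→Machine M1 (75 min), Juno→Machine M3 (40 min) — total 57+46+32+37+75+40 = 287 min.
Min-entry greedy (repeatedly take the single cheapest remaining cell) gives 337 min, worse by 50.
Next-best assignment: Brightly→Machine M4, Delta→Machine M5, Ridgeline→Machine M7, Nimbus→Machine M2, Iris→Machine M3, Juno→Machine M1 = 297 min.
Swapping Juno↔Nimbus (Juno→Machine M2 200 min, Nimbus→Machine M3 40 min) adds 163.
Every other assignment is strictly worse.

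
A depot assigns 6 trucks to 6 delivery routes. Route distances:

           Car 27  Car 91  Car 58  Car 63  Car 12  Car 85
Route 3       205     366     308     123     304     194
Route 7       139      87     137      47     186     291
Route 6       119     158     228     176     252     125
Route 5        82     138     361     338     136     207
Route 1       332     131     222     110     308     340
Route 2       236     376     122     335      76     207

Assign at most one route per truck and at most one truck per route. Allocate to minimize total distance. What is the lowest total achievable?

This is a one-to-one assignment (minimum-cost bipartite matching).
Optimal: Car 27→Route 5 (82 km), Car 91→Route 1 (131 km), Car 58→Route 7 (137 km), Car 63→Route 3 (123 km), Car 12→Route 2 (76 km), Car 85→Route 6 (125 km) — total 82+131+137+123+76+125 = 674 km.
Row-greedy (each truck in turn takes its cheapest remaining route) gives 847 km, worse by 173.

Min total: 674 km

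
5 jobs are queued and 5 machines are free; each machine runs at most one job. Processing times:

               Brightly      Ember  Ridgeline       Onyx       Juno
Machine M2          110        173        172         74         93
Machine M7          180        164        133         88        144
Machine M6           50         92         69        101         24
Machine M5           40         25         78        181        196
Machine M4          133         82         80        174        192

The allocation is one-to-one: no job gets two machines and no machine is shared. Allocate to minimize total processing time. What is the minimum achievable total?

Minimum total: 327 min

Optimal: Brightly→Machine M2 (110 min), Ember→Machine M5 (25 min), Ridgeline→Machine M4 (80 min), Onyx→Machine M7 (88 min), Juno→Machine M6 (24 min) — total 110+25+80+88+24 = 327 min.
Min-entry greedy (repeatedly take the single cheapest remaining cell) gives 383 min, worse by 56.
Next-best assignment: Brightly→Machine M6, Ember→Machine M5, Ridgeline→Machine M4, Onyx→Machine M7, Juno→Machine M2 = 336 min.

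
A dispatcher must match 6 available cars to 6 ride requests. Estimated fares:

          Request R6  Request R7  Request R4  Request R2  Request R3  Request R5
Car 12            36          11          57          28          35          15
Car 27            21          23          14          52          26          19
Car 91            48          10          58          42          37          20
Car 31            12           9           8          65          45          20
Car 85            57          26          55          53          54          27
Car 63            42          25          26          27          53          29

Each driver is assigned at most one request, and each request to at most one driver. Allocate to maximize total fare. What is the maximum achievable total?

Max total: $276

Optimal: Car 12→Request R4 ($57), Car 27→Request R7 ($23), Car 91→Request R6 ($48), Car 31→Request R2 ($65), Car 85→Request R3 ($54), Car 63→Request R5 ($29) — total 57+23+48+65+54+29 = $276.
Row-greedy (each driver in turn takes its best remaining request) gives $254, worse by 22.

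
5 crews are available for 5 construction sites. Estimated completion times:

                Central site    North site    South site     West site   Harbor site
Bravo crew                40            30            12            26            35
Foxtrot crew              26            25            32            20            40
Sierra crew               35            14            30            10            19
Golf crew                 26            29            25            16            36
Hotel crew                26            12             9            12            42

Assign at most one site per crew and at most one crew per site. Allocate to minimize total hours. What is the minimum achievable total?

Min total: 85 hours

Optimal: Bravo crew→South site (12 hours), Foxtrot crew→Central site (26 hours), Sierra crew→Harbor site (19 hours), Golf crew→West site (16 hours), Hotel crew→North site (12 hours) — total 12+26+19+16+12 = 85 hours.
Column-greedy (each site in turn goes to its cheapest remaining crew) gives 96 hours, worse by 11.
Swapping Sierra crew↔Bravo crew (Sierra crew→South site 30 hours, Bravo crew→Harbor site 35 hours) adds 34.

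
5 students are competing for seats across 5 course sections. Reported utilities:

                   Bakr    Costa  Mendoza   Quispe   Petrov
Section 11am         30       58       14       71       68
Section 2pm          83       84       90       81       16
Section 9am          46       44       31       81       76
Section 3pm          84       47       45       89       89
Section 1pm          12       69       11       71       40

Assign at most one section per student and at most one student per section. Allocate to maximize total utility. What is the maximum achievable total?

Max total: 392 points

Optimal: Bakr→Section 3pm (84 points), Costa→Section 1pm (69 points), Mendoza→Section 2pm (90 points), Quispe→Section 9am (81 points), Petrov→Section 11am (68 points) — total 84+69+90+81+68 = 392 points.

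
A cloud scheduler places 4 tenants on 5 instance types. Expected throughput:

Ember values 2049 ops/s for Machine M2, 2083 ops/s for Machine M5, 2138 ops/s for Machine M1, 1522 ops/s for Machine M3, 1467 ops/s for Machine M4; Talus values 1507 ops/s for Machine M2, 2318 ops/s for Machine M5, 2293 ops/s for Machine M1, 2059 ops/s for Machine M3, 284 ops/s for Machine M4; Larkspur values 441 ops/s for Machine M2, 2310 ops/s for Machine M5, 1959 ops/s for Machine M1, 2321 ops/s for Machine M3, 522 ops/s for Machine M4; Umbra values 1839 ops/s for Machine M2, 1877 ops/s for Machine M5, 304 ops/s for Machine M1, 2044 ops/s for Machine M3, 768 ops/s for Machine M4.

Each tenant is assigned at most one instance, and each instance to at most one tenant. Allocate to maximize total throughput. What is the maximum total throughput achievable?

Treat this as an assignment problem: match each tenant to one instance.
Optimal: Ember→Machine M2 (2049 ops/s), Talus→Machine M1 (2293 ops/s), Larkspur→Machine M5 (2310 ops/s), Umbra→Machine M3 (2044 ops/s) — total 2049+2293+2310+2044 = 8696 ops/s.
Max-entry greedy (repeatedly take the single best remaining cell) gives 8616 ops/s, worse by 80.
Next-best assignment: Ember→Machine M1, Talus→Machine M5, Larkspur→Machine M3, Umbra→Machine M2 = 8616 ops/s.
Every other assignment is strictly worse.

Max total: 8696 ops/s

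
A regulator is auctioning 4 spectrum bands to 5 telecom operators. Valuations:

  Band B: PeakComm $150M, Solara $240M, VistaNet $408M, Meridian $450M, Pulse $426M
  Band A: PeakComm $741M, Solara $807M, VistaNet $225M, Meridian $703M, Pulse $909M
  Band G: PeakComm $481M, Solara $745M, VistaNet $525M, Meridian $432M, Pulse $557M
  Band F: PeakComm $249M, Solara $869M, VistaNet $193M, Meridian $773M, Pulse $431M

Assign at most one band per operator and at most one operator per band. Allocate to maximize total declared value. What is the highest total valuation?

This is a one-to-one assignment (maximum-weight bipartite matching).
Optimal: VistaNet→Band B ($408M), Pulse→Band A ($909M), Solara→Band G ($745M), Meridian→Band F ($773M) — total 408+909+745+773 = $2835M.
Row-greedy (each operator in turn takes its best remaining band) gives $2585M, worse by 250.
Next-best assignment: Meridian→Band B, Pulse→Band A, VistaNet→Band G, Solara→Band F = $2753M.
Swapping Meridian↔Pulse (Meridian→Band A $703M, Pulse→Band F $431M) loses 548.

Maximum total: $2835M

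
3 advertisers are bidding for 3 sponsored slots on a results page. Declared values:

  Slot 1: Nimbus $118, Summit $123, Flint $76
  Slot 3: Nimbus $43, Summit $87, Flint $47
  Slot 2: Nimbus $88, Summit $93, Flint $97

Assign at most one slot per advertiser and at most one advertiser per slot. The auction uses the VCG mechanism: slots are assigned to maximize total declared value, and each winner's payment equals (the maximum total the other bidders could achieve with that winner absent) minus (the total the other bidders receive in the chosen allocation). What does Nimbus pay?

Efficient allocation: Nimbus→Slot 1 ($118), Summit→Slot 3 ($87), Flint→Slot 2 ($97); total welfare W = $302.
Nimbus receives Slot 1 at value $118, so the others get W − 118 = $184.
Without Nimbus: best allocation of the remaining 2 bidders over all 3 slots is Summit→Slot 1 ($123), Flint→Slot 2 ($97), total $220.
VCG payment = (others' best without Nimbus) − (others' welfare with Nimbus) = 220 − 184 = $36.

Nimbus pays $36.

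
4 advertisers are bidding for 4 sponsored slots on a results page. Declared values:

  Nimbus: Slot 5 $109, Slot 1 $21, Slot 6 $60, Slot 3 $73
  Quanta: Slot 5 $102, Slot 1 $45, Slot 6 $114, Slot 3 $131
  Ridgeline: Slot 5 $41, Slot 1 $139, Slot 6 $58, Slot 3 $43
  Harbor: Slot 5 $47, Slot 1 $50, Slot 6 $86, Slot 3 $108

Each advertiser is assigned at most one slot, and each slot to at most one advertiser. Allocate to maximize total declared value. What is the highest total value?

This is a one-to-one assignment (maximum-weight bipartite matching).
Optimal: Nimbus→Slot 5 ($109), Quanta→Slot 6 ($114), Ridgeline→Slot 1 ($139), Harbor→Slot 3 ($108) — total 109+114+139+108 = $470.
Max-entry greedy (repeatedly take the single best remaining cell) gives $465, worse by 5.
Every other assignment is strictly worse.

Maximum total: $470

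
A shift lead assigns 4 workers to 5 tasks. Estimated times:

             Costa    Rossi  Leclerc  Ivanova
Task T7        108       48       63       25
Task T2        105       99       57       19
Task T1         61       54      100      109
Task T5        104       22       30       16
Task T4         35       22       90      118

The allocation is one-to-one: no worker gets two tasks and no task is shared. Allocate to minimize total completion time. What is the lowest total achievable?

This is the linear assignment problem.
Optimal: Costa→Task T1 (61 min), Rossi→Task T4 (22 min), Leclerc→Task T5 (30 min), Ivanova→Task T2 (19 min) — total 61+22+30+19 = 132 min.
Swapping Costa↔Leclerc (Costa→Task T5 104 min, Leclerc→Task T1 100 min) adds 113.

Min total: 132 min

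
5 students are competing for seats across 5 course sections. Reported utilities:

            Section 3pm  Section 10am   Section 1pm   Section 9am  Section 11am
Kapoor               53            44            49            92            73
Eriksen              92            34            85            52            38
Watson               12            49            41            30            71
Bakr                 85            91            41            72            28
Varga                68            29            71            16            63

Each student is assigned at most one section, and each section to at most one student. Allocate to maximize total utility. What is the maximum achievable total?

Treat this as an assignment problem: match each student to one section.
Optimal: Kapoor→Section 9am (92 points), Eriksen→Section 3pm (92 points), Watson→Section 11am (71 points), Bakr→Section 10am (91 points), Varga→Section 1pm (71 points) — total 92+92+71+91+71 = 417 points.
Next-best assignment: Kapoor→Section 9am, Eriksen→Section 1pm, Watson→Section 11am, Bakr→Section 10am, Varga→Section 3pm = 407 points.
Every other assignment is strictly worse.

Max total: 417 points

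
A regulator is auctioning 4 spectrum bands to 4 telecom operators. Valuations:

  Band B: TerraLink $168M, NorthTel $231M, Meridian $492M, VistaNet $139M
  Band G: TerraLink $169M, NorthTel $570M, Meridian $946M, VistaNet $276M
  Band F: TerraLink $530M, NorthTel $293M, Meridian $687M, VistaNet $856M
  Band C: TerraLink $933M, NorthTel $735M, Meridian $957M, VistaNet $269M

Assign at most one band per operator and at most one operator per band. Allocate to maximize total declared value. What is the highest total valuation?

Maximum total: $2966M

Optimal: TerraLink→Band C ($933M), NorthTel→Band B ($231M), Meridian→Band G ($946M), VistaNet→Band F ($856M) — total 933+231+946+856 = $2966M.
Max-entry greedy (repeatedly take the single best remaining cell) gives $2551M, worse by 415.
No other one-to-one assignment exceeds $2966M.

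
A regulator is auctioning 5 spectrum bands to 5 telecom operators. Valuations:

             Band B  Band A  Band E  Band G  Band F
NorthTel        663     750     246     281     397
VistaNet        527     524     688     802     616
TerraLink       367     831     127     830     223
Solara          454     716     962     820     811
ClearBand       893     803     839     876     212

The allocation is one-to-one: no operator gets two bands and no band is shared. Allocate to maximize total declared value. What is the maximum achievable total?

This is a one-to-one assignment (maximum-weight bipartite matching).
Optimal: NorthTel→Band A ($750M), VistaNet→Band F ($616M), TerraLink→Band G ($830M), Solara→Band E ($962M), ClearBand→Band B ($893M) — total 750+616+830+962+893 = $4051M.
Max-entry greedy (repeatedly take the single best remaining cell) gives $3885M, worse by 166.
Swapping Solara↔NorthTel (Solara→Band A $716M, NorthTel→Band E $246M) loses 750.

Max total: $4051M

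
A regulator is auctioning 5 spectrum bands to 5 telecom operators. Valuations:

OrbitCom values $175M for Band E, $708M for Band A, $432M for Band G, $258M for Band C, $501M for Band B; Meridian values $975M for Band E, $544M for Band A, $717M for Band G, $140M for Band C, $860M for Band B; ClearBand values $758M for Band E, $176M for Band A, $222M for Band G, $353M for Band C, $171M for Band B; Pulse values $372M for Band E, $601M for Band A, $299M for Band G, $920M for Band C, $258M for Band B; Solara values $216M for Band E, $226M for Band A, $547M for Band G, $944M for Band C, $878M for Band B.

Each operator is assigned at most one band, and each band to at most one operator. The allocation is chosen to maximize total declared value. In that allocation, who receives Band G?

Meridian receives Band G.

This is the linear assignment problem.
Optimal: OrbitCom→Band A ($708M), Meridian→Band G ($717M), ClearBand→Band E ($758M), Pulse→Band C ($920M), Solara→Band B ($878M) — total 708+717+758+920+878 = $3981M.
Meridian's own top band is Band E ($975M), but forcing Meridian→Band E and reassigning the rest optimally gives only $3703M — worse by 278.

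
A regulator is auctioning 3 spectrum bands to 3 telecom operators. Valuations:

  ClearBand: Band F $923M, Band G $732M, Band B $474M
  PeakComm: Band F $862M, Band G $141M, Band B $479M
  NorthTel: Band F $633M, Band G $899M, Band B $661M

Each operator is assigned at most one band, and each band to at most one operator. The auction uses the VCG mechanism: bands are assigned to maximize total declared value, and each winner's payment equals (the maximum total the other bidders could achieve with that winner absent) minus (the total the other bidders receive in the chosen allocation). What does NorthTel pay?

Efficient allocation: ClearBand→Band F ($923M), PeakComm→Band B ($479M), NorthTel→Band G ($899M); total welfare W = $2301M.
NorthTel receives Band G at value $899M, so the others get W − 899 = $1402M.
Without NorthTel: best allocation of the remaining 2 bidders over all 3 bands is ClearBand→Band G ($732M), PeakComm→Band F ($862M), total $1594M.
VCG payment = (others' best without NorthTel) − (others' welfare with NorthTel) = 1594 − 1402 = $192M.

NorthTel pays $192M.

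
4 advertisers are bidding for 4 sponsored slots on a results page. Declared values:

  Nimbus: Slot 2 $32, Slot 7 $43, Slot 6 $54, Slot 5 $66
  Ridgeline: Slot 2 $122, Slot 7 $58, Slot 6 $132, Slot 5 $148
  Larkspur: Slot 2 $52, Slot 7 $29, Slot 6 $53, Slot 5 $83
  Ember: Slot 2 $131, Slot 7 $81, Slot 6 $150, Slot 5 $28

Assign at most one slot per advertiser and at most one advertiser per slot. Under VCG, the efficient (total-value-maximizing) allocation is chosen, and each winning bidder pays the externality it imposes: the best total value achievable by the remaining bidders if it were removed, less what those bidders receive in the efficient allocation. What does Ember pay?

Ember pays $11.

Efficient allocation: Nimbus→Slot 7 ($43), Ridgeline→Slot 2 ($122), Larkspur→Slot 5 ($83), Ember→Slot 6 ($150); total welfare W = $398.
Ember receives Slot 6 at value $150, so the others get W − 150 = $248.
Without Ember: best allocation of the remaining 3 bidders over all 4 slots is Nimbus→Slot 6 ($54), Ridgeline→Slot 2 ($122), Larkspur→Slot 5 ($83), total $259.
VCG payment = (others' best without Ember) − (others' welfare with Ember) = 259 − 248 = $11.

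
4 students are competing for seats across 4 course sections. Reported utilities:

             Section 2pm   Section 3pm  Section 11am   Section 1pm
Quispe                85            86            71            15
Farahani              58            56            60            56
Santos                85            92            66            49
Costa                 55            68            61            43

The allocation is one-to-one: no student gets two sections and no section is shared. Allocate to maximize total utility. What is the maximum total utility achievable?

Optimal: Quispe→Section 2pm (85 points), Farahani→Section 1pm (56 points), Santos→Section 3pm (92 points), Costa→Section 11am (61 points) — total 85+56+92+61 = 294 points.
Row-greedy (each student in turn takes its best remaining section) gives 274 points, worse by 20.
Swapping Quispe↔Farahani (Quispe→Section 1pm 15 points, Farahani→Section 2pm 58 points) loses 68.
Checked against all permutations: 294 points is optimal.

Max total: 294 points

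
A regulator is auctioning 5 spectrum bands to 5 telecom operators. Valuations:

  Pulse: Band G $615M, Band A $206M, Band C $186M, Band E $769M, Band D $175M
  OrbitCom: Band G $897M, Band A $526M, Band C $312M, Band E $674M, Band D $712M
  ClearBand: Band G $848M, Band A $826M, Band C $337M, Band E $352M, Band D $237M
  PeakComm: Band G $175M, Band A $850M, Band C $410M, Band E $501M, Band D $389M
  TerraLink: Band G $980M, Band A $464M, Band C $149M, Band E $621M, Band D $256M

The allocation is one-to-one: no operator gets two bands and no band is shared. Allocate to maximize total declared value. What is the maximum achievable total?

Maximum total: $3697M

This is the linear assignment problem.
Optimal: Pulse→Band E ($769M), OrbitCom→Band D ($712M), ClearBand→Band A ($826M), PeakComm→Band C ($410M), TerraLink→Band G ($980M) — total 769+712+826+410+980 = $3697M.
Row-greedy (each operator in turn takes its best remaining band) gives $3158M, worse by 539.
Next-best assignment: Pulse→Band E, OrbitCom→Band D, ClearBand→Band C, PeakComm→Band A, TerraLink→Band G = $3648M.
Swapping Pulse↔ClearBand (Pulse→Band A $206M, ClearBand→Band E $352M) loses 1037.
Checked against all permutations: $3697M is optimal.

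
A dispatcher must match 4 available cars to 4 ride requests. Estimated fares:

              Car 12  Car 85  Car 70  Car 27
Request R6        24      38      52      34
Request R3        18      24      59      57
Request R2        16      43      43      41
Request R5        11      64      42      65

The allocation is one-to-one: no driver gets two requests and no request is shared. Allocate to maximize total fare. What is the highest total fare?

Max total: $191

Optimal: Car 12→Request R6 ($24), Car 85→Request R2 ($43), Car 70→Request R3 ($59), Car 27→Request R5 ($65) — total 24+43+59+65 = $191.
Row-greedy (each driver in turn takes its best remaining request) gives $188, worse by 3.
Next-best assignment: Car 12→Request R2, Car 85→Request R5, Car 70→Request R6, Car 27→Request R3 = $189.
Every other assignment is strictly worse.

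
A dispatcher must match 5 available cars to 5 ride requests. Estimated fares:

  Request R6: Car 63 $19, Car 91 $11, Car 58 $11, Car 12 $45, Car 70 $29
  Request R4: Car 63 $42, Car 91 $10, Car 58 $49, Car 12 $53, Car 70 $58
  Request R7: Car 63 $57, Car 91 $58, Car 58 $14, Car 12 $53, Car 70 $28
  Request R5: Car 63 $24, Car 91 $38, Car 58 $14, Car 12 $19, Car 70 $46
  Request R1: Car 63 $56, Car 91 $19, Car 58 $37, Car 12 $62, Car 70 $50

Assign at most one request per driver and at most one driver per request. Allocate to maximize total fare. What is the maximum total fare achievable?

Maximum total: $254

This is the linear assignment problem.
Optimal: Car 63→Request R1 ($56), Car 91→Request R7 ($58), Car 58→Request R4 ($49), Car 12→Request R6 ($45), Car 70→Request R5 ($46) — total 56+58+49+45+46 = $254.
Row-greedy (each driver in turn takes its best remaining request) gives $235, worse by 19.
Every other assignment is strictly worse.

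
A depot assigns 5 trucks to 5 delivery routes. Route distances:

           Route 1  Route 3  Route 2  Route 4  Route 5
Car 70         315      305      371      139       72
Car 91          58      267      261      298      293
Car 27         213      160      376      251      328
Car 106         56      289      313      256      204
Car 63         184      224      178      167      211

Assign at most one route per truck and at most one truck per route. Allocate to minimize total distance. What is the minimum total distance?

Optimal: Car 70→Route 5 (72 km), Car 91→Route 2 (261 km), Car 27→Route 3 (160 km), Car 106→Route 1 (56 km), Car 63→Route 4 (167 km) — total 72+261+160+56+167 = 716 km.
Column-greedy (each route in turn goes to its cheapest remaining truck) gives 826 km, worse by 110.
Next-best assignment: Car 70→Route 5, Car 91→Route 1, Car 27→Route 3, Car 106→Route 4, Car 63→Route 2 = 724 km.
Swapping Car 91↔Car 27 (Car 91→Route 3 267 km, Car 27→Route 2 376 km) adds 222.

Min total: 716 km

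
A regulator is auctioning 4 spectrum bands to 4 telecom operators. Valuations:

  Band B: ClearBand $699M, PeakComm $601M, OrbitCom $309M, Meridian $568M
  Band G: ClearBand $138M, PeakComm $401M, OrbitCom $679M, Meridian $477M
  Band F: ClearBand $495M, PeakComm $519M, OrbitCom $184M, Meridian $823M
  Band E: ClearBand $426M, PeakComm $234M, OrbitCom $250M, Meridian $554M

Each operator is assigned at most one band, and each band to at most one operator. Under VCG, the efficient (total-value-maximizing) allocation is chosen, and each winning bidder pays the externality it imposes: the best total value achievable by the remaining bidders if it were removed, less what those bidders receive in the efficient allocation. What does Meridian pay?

Meridian pays $191M.

Efficient allocation: ClearBand→Band E ($426M), PeakComm→Band B ($601M), OrbitCom→Band G ($679M), Meridian→Band F ($823M); total welfare W = $2529M.
Meridian receives Band F at value $823M, so the others get W − 823 = $1706M.
Without Meridian: best allocation of the remaining 3 bidders over all 4 bands is ClearBand→Band B ($699M), PeakComm→Band F ($519M), OrbitCom→Band G ($679M), total $1897M.
VCG payment = (others' best without Meridian) − (others' welfare with Meridian) = 1897 − 1706 = $191M.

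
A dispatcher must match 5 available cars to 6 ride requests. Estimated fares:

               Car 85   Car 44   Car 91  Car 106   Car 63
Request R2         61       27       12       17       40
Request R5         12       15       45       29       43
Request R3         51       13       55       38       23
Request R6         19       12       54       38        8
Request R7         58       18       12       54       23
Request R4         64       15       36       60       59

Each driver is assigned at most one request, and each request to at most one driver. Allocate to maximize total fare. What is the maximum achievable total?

Optimal: Car 85→Request R3 ($51), Car 44→Request R2 ($27), Car 91→Request R6 ($54), Car 106→Request R7 ($54), Car 63→Request R4 ($59) — total 51+27+54+54+59 = $245.
Swapping Car 106↔Car 85 (Car 106→Request R3 $38, Car 85→Request R7 $58) loses 9.

Max total: $245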